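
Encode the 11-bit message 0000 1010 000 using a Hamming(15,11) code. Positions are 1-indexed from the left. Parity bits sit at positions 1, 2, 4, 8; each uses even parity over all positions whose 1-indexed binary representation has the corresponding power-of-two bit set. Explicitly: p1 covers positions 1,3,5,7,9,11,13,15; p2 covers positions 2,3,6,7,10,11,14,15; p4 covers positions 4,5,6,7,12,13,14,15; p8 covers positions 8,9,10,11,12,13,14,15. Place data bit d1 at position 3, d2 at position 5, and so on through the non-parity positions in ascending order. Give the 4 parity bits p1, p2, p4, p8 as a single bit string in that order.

Place data bits at non-power-of-two positions: b3=0, b5=0, b6=0, b7=0, b9=1, b10=0, b11=1, b12=0, b13=0, b14=0, b15=0.
p1 = XOR of data positions {3,5,7,9,11,13,15} = 0⊕0⊕0⊕1⊕1⊕0⊕0 = 0
p2 = XOR of data positions {3,6,7,10,11,14,15} = 0⊕0⊕0⊕0⊕1⊕0⊕0 = 1
p4 = XOR of data positions {5,6,7,12,13,14,15} = 0⊕0⊕0⊕0⊕0⊕0⊕0 = 0
p8 = XOR of data positions {9,10,11,12,13,14,15} = 1⊕0⊕1⊕0⊕0⊕0⊕0 = 0
Parity bits p1,p2,p4,p8 = 0100

0100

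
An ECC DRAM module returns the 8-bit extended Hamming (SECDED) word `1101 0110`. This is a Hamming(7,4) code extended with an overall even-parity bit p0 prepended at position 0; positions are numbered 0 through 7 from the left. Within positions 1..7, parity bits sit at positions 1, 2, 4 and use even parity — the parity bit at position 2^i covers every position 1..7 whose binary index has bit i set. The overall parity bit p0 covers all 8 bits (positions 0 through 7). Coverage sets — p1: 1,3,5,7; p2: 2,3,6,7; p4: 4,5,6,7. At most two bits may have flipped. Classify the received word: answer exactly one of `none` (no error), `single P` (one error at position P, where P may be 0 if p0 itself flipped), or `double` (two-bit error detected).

single 1

s1: b1⊕b3⊕b5⊕b7 = 1⊕1⊕1⊕0 = 1
s2: b2⊕b3⊕b6⊕b7 = 0⊕1⊕1⊕0 = 0
s4: b4⊕b5⊕b6⊕b7 = 0⊕1⊕1⊕0 = 0
Syndrome (s4...s1) = 001 → position 1.
Overall parity (XOR of all 8 bits, including p0): 1⊕1⊕0⊕1⊕0⊕1⊕1⊕0 = 1
Overall=1, syndrome position=1 → single-bit error at position 1.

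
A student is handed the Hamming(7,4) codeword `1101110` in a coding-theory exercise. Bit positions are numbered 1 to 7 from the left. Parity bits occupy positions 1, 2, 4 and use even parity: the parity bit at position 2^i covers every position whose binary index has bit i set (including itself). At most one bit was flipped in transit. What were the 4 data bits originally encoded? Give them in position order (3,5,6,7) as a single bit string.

0110

s1: b1⊕b3⊕b5⊕b7 = 1⊕0⊕1⊕0 = 0
s2: b2⊕b3⊕b6⊕b7 = 1⊕0⊕1⊕0 = 0
s4: b4⊕b5⊕b6⊕b7 = 1⊕1⊕1⊕0 = 1
Syndrome (s4...s1) = 100 → position 4.
Flip bit 4: corrected codeword = 1100110
Data bits at positions 3,5,6,7: 0110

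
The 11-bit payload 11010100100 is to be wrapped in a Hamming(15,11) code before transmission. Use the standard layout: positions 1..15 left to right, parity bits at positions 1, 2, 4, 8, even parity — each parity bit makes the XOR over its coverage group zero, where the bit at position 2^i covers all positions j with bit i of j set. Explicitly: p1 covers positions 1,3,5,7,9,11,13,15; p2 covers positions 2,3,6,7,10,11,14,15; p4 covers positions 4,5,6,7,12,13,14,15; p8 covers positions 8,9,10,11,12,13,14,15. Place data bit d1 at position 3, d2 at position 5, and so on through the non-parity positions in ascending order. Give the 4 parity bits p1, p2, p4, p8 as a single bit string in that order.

Place data bits at non-power-of-two positions: b3=1, b5=1, b6=0, b7=1, b9=0, b10=1, b11=0, b12=0, b13=1, b14=0, b15=0.
p1 = XOR of data positions {3,5,7,9,11,13,15} = 1⊕1⊕1⊕0⊕0⊕1⊕0 = 0
p2 = XOR of data positions {3,6,7,10,11,14,15} = 1⊕0⊕1⊕1⊕0⊕0⊕0 = 1
p4 = XOR of data positions {5,6,7,12,13,14,15} = 1⊕0⊕1⊕0⊕1⊕0⊕0 = 1
p8 = XOR of data positions {9,10,11,12,13,14,15} = 0⊕1⊕0⊕0⊕1⊕0⊕0 = 0
Parity bits p1,p2,p4,p8 = 0110

0110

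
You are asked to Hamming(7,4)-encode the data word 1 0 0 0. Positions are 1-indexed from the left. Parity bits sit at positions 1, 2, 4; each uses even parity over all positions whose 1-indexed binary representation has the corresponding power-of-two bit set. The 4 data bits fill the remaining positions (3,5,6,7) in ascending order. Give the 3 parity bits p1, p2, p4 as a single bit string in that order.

110

Place data bits at non-power-of-two positions: b3=1, b5=0, b6=0, b7=0.
p1 = XOR of data positions {3,5,7} = 1⊕0⊕0 = 1
p2 = XOR of data positions {3,6,7} = 1⊕0⊕0 = 1
p4 = XOR of data positions {5,6,7} = 0⊕0⊕0 = 0
Parity bits p1,p2,p4 = 110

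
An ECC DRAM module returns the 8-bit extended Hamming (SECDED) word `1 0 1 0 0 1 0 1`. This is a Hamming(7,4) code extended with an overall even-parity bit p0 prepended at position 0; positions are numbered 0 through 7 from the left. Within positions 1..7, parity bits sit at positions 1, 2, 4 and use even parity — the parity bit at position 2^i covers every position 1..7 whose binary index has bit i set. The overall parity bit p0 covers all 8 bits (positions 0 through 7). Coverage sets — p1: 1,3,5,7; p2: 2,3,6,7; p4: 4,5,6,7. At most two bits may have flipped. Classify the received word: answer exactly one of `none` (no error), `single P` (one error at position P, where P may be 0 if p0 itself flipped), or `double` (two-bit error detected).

s1: b1⊕b3⊕b5⊕b7 = 0⊕0⊕1⊕1 = 0
s2: b2⊕b3⊕b6⊕b7 = 1⊕0⊕0⊕1 = 0
s4: b4⊕b5⊕b6⊕b7 = 0⊕1⊕0⊕1 = 0
Syndrome (s4...s1) = 000 → position 0 (no error).
Overall parity (XOR of all 8 bits, including p0): 1⊕0⊕1⊕0⊕0⊕1⊕0⊕1 = 0
Overall=0, syndrome position=0 → no error.

none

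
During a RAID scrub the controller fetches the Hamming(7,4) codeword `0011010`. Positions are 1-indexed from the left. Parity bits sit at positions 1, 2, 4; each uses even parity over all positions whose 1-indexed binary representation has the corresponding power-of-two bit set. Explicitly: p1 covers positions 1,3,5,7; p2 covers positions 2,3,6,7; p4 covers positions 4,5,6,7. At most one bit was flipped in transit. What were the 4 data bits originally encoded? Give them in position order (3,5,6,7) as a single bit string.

s1: b1⊕b3⊕b5⊕b7 = 0⊕1⊕0⊕0 = 1
s2: b2⊕b3⊕b6⊕b7 = 0⊕1⊕1⊕0 = 0
s4: b4⊕b5⊕b6⊕b7 = 1⊕0⊕1⊕0 = 0
Syndrome (s4...s1) = 001 → position 1.
Flip bit 1: corrected codeword = 1011010
Data bits at positions 3,5,6,7: 1010

1010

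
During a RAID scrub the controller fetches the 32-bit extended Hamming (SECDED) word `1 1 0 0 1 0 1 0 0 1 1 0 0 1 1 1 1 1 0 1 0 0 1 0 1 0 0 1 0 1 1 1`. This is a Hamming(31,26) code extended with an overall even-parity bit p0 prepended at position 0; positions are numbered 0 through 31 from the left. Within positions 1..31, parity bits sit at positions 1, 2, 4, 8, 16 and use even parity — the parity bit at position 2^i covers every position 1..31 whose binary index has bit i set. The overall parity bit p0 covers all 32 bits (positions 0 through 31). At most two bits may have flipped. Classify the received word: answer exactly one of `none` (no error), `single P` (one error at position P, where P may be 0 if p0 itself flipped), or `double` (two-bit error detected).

s1: b1⊕b3⊕b5⊕b7⊕b9⊕b11⊕b13⊕b15⊕b17⊕b19⊕b21⊕b23⊕b25⊕b27⊕b29⊕b31 = 1⊕0⊕0⊕0⊕1⊕0⊕1⊕1⊕1⊕1⊕0⊕0⊕0⊕1⊕1⊕1 = 1
s2: b2⊕b3⊕b6⊕b7⊕b10⊕b11⊕b14⊕b15⊕b18⊕b19⊕b22⊕b23⊕b26⊕b27⊕b30⊕b31 = 0⊕0⊕1⊕0⊕1⊕0⊕1⊕1⊕0⊕1⊕1⊕0⊕0⊕1⊕1⊕1 = 1
s4: b4⊕b5⊕b6⊕b7⊕b12⊕b13⊕b14⊕b15⊕b20⊕b21⊕b22⊕b23⊕b28⊕b29⊕b30⊕b31 = 1⊕0⊕1⊕0⊕0⊕1⊕1⊕1⊕0⊕0⊕1⊕0⊕0⊕1⊕1⊕1 = 1
s8: b8⊕b9⊕b10⊕b11⊕b12⊕b13⊕b14⊕b15⊕b24⊕b25⊕b26⊕b27⊕b28⊕b29⊕b30⊕b31 = 0⊕1⊕1⊕0⊕0⊕1⊕1⊕1⊕1⊕0⊕0⊕1⊕0⊕1⊕1⊕1 = 0
s16: b16⊕b17⊕b18⊕b19⊕b20⊕b21⊕b22⊕b23⊕b24⊕b25⊕b26⊕b27⊕b28⊕b29⊕b30⊕b31 = 1⊕1⊕0⊕1⊕0⊕0⊕1⊕0⊕1⊕0⊕0⊕1⊕0⊕1⊕1⊕1 = 1
Syndrome (s16...s1) = 10111 → position 23.
Overall parity (XOR of all 32 bits, including p0): 1⊕1⊕0⊕0⊕1⊕0⊕1⊕0⊕0⊕1⊕1⊕0⊕0⊕1⊕1⊕1⊕1⊕1⊕0⊕1⊕0⊕0⊕1⊕0⊕1⊕0⊕0⊕1⊕0⊕1⊕1⊕1 = 0
Overall=0, syndrome position=23 → double-bit error detected (uncorrectable).

double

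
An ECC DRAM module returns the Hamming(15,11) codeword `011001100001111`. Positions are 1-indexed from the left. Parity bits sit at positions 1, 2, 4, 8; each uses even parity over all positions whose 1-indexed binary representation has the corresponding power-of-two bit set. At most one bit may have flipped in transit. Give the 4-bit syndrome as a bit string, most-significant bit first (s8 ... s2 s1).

s1: b1⊕b3⊕b5⊕b7⊕b9⊕b11⊕b13⊕b15 = 0⊕1⊕0⊕1⊕0⊕0⊕1⊕1 = 0
s2: b2⊕b3⊕b6⊕b7⊕b10⊕b11⊕b14⊕b15 = 1⊕1⊕1⊕1⊕0⊕0⊕1⊕1 = 0
s4: b4⊕b5⊕b6⊕b7⊕b12⊕b13⊕b14⊕b15 = 0⊕0⊕1⊕1⊕1⊕1⊕1⊕1 = 0
s8: b8⊕b9⊕b10⊕b11⊕b12⊕b13⊕b14⊕b15 = 0⊕0⊕0⊕0⊕1⊕1⊕1⊕1 = 0
Syndrome (s8...s1) = 0000 → position 0 (no error).

0000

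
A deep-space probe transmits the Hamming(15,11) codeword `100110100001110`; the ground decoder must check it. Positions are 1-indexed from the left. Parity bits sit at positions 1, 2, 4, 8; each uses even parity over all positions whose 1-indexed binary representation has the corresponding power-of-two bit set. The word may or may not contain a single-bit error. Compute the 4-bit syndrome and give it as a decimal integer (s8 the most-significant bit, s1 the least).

s1: b1⊕b3⊕b5⊕b7⊕b9⊕b11⊕b13⊕b15 = 1⊕0⊕1⊕1⊕0⊕0⊕1⊕0 = 0
s2: b2⊕b3⊕b6⊕b7⊕b10⊕b11⊕b14⊕b15 = 0⊕0⊕0⊕1⊕0⊕0⊕1⊕0 = 0
s4: b4⊕b5⊕b6⊕b7⊕b12⊕b13⊕b14⊕b15 = 1⊕1⊕0⊕1⊕1⊕1⊕1⊕0 = 0
s8: b8⊕b9⊕b10⊕b11⊕b12⊕b13⊕b14⊕b15 = 0⊕0⊕0⊕0⊕1⊕1⊕1⊕0 = 1
Syndrome (s8...s1) = 1000 → position 8.

8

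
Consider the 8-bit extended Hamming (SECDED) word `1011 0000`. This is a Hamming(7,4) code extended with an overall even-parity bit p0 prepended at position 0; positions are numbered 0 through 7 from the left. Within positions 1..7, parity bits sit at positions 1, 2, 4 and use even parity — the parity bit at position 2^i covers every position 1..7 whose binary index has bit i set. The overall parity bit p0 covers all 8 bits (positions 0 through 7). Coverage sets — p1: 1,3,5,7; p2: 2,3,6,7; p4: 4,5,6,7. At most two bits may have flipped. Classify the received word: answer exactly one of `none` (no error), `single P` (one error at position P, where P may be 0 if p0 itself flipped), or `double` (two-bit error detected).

s1: b1⊕b3⊕b5⊕b7 = 0⊕1⊕0⊕0 = 1
s2: b2⊕b3⊕b6⊕b7 = 1⊕1⊕0⊕0 = 0
s4: b4⊕b5⊕b6⊕b7 = 0⊕0⊕0⊕0 = 0
Syndrome (s4...s1) = 001 → position 1.
Overall parity (XOR of all 8 bits, including p0): 1⊕0⊕1⊕1⊕0⊕0⊕0⊕0 = 1
Overall=1, syndrome position=1 → single-bit error at position 1.

single 1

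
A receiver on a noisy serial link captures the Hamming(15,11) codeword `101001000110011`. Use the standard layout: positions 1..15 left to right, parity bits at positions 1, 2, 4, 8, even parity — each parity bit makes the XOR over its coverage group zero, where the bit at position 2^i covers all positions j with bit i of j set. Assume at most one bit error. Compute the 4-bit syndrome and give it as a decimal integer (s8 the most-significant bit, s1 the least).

4

s1: b1⊕b3⊕b5⊕b7⊕b9⊕b11⊕b13⊕b15 = 1⊕1⊕0⊕0⊕0⊕1⊕0⊕1 = 0
s2: b2⊕b3⊕b6⊕b7⊕b10⊕b11⊕b14⊕b15 = 0⊕1⊕1⊕0⊕1⊕1⊕1⊕1 = 0
s4: b4⊕b5⊕b6⊕b7⊕b12⊕b13⊕b14⊕b15 = 0⊕0⊕1⊕0⊕0⊕0⊕1⊕1 = 1
s8: b8⊕b9⊕b10⊕b11⊕b12⊕b13⊕b14⊕b15 = 0⊕0⊕1⊕1⊕0⊕0⊕1⊕1 = 0
Syndrome (s8...s1) = 0100 → position 4.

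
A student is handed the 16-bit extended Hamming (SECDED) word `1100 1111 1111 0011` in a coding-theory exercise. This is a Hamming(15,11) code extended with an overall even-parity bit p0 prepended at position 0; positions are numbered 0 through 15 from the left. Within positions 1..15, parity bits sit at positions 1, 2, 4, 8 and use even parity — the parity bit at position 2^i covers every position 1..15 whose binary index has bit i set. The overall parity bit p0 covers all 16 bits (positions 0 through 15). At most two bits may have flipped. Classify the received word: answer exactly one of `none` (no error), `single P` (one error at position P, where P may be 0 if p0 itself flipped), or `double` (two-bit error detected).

none

s1: b1⊕b3⊕b5⊕b7⊕b9⊕b11⊕b13⊕b15 = 1⊕0⊕1⊕1⊕1⊕1⊕0⊕1 = 0
s2: b2⊕b3⊕b6⊕b7⊕b10⊕b11⊕b14⊕b15 = 0⊕0⊕1⊕1⊕1⊕1⊕1⊕1 = 0
s4: b4⊕b5⊕b6⊕b7⊕b12⊕b13⊕b14⊕b15 = 1⊕1⊕1⊕1⊕0⊕0⊕1⊕1 = 0
s8: b8⊕b9⊕b10⊕b11⊕b12⊕b13⊕b14⊕b15 = 1⊕1⊕1⊕1⊕0⊕0⊕1⊕1 = 0
Syndrome (s8...s1) = 0000 → position 0 (no error).
Overall parity (XOR of all 16 bits, including p0): 1⊕1⊕0⊕0⊕1⊕1⊕1⊕1⊕1⊕1⊕1⊕1⊕0⊕0⊕1⊕1 = 0
Overall=0, syndrome position=0 → no error.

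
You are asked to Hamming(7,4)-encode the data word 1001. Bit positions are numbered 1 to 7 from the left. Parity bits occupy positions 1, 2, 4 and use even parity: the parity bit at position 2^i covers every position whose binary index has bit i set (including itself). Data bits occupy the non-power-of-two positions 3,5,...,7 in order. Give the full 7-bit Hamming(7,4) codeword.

Place data bits at non-power-of-two positions: b3=1, b5=0, b6=0, b7=1.
p1 = XOR of data positions {3,5,7} = 1⊕0⊕1 = 0
p2 = XOR of data positions {3,6,7} = 1⊕0⊕1 = 0
p4 = XOR of data positions {5,6,7} = 0⊕0⊕1 = 1
Codeword b1..b7 = 0011001

0011001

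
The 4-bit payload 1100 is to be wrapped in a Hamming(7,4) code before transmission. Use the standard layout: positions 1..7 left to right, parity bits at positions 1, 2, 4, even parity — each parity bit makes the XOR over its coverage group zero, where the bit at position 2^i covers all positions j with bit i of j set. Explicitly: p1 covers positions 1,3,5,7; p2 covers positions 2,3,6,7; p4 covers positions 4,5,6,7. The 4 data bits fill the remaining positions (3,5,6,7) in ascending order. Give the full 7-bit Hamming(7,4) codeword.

0111100

Place data bits at non-power-of-two positions: b3=1, b5=1, b6=0, b7=0.
p1 = XOR of data positions {3,5,7} = 1⊕1⊕0 = 0
p2 = XOR of data positions {3,6,7} = 1⊕0⊕0 = 1
p4 = XOR of data positions {5,6,7} = 1⊕0⊕0 = 1
Codeword b1..b7 = 0111100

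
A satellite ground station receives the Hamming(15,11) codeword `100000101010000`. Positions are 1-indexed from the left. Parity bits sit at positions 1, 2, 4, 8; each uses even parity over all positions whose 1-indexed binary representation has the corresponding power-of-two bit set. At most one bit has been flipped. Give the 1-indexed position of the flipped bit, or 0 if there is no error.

s1: b1⊕b3⊕b5⊕b7⊕b9⊕b11⊕b13⊕b15 = 1⊕0⊕0⊕1⊕1⊕1⊕0⊕0 = 0
s2: b2⊕b3⊕b6⊕b7⊕b10⊕b11⊕b14⊕b15 = 0⊕0⊕0⊕1⊕0⊕1⊕0⊕0 = 0
s4: b4⊕b5⊕b6⊕b7⊕b12⊕b13⊕b14⊕b15 = 0⊕0⊕0⊕1⊕0⊕0⊕0⊕0 = 1
s8: b8⊕b9⊕b10⊕b11⊕b12⊕b13⊕b14⊕b15 = 0⊕1⊕0⊕1⊕0⊕0⊕0⊕0 = 0
Syndrome (s8...s1) = 0100 → position 4.

4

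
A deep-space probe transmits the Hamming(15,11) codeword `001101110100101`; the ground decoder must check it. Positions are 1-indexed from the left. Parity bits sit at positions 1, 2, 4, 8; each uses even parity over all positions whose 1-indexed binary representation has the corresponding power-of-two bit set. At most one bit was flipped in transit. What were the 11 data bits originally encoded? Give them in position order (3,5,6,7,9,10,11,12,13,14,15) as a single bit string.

10010100101

s1: b1⊕b3⊕b5⊕b7⊕b9⊕b11⊕b13⊕b15 = 0⊕1⊕0⊕1⊕0⊕0⊕1⊕1 = 0
s2: b2⊕b3⊕b6⊕b7⊕b10⊕b11⊕b14⊕b15 = 0⊕1⊕1⊕1⊕1⊕0⊕0⊕1 = 1
s4: b4⊕b5⊕b6⊕b7⊕b12⊕b13⊕b14⊕b15 = 1⊕0⊕1⊕1⊕0⊕1⊕0⊕1 = 1
s8: b8⊕b9⊕b10⊕b11⊕b12⊕b13⊕b14⊕b15 = 1⊕0⊕1⊕0⊕0⊕1⊕0⊕1 = 0
Syndrome (s8...s1) = 0110 → position 6.
Flip bit 6: corrected codeword = 001100110100101
Data bits at positions 3,5,6,7,9,10,11,12,13,14,15: 10010100101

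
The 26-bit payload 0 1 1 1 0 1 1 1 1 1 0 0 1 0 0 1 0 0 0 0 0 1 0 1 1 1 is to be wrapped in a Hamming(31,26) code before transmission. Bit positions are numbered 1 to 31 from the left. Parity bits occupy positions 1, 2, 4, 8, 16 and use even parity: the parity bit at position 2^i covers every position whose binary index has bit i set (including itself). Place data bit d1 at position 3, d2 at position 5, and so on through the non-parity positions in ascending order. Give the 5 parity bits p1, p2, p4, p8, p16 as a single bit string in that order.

01010

Place data bits at non-power-of-two positions: b3=0, b5=1, b6=1, b7=1, b9=0, b10=1, b11=1, b12=1, b13=1, b14=1, b15=0, b17=0, b18=1, b19=0, b20=0, b21=1, b22=0, b23=0, b24=0, b25=0, b26=0, b27=1, b28=0, b29=1, b30=1, b31=1.
p1 = XOR of data positions {3,5,7,9,11,13,15,17,19,21,23,25,27,29,31} = 0⊕1⊕1⊕0⊕1⊕1⊕0⊕0⊕0⊕1⊕0⊕0⊕1⊕1⊕1 = 0
p2 = XOR of data positions {3,6,7,10,11,14,15,18,19,22,23,26,27,30,31} = 0⊕1⊕1⊕1⊕1⊕1⊕0⊕1⊕0⊕0⊕0⊕0⊕1⊕1⊕1 = 1
p4 = XOR of data positions {5,6,7,12,13,14,15,20,21,22,23,28,29,30,31} = 1⊕1⊕1⊕1⊕1⊕1⊕0⊕0⊕1⊕0⊕0⊕0⊕1⊕1⊕1 = 0
p8 = XOR of data positions {9,10,11,12,13,14,15,24,25,26,27,28,29,30,31} = 0⊕1⊕1⊕1⊕1⊕1⊕0⊕0⊕0⊕0⊕1⊕0⊕1⊕1⊕1 = 1
p16 = XOR of data positions {17,18,19,20,21,22,23,24,25,26,27,28,29,30,31} = 0⊕1⊕0⊕0⊕1⊕0⊕0⊕0⊕0⊕0⊕1⊕0⊕1⊕1⊕1 = 0
Parity bits p1,p2,p4,p8,p16 = 01010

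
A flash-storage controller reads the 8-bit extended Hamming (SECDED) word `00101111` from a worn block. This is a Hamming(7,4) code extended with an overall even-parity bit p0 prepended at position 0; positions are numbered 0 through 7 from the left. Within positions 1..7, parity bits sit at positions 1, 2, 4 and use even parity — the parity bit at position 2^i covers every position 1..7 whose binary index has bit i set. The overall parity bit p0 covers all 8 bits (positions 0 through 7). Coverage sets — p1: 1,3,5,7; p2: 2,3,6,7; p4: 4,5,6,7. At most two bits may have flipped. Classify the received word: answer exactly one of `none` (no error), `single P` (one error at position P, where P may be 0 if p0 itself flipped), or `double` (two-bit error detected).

single 2

s1: b1⊕b3⊕b5⊕b7 = 0⊕0⊕1⊕1 = 0
s2: b2⊕b3⊕b6⊕b7 = 1⊕0⊕1⊕1 = 1
s4: b4⊕b5⊕b6⊕b7 = 1⊕1⊕1⊕1 = 0
Syndrome (s4...s1) = 010 → position 2.
Overall parity (XOR of all 8 bits, including p0): 0⊕0⊕1⊕0⊕1⊕1⊕1⊕1 = 1
Overall=1, syndrome position=2 → single-bit error at position 2.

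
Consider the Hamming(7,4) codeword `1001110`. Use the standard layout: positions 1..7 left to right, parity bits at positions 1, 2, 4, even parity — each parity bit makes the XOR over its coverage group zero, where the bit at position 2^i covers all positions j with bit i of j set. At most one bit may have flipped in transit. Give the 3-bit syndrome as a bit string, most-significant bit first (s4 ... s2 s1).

s1: b1⊕b3⊕b5⊕b7 = 1⊕0⊕1⊕0 = 0
s2: b2⊕b3⊕b6⊕b7 = 0⊕0⊕1⊕0 = 1
s4: b4⊕b5⊕b6⊕b7 = 1⊕1⊕1⊕0 = 1
Syndrome (s4...s1) = 110 → position 6.

110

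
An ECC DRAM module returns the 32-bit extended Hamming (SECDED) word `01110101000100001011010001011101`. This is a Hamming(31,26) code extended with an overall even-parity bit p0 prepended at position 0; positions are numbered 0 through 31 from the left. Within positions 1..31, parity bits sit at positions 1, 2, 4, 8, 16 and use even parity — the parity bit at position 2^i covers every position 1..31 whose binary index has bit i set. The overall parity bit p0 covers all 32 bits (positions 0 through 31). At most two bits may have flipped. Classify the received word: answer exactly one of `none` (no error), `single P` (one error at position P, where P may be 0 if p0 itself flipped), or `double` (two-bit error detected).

s1: b1⊕b3⊕b5⊕b7⊕b9⊕b11⊕b13⊕b15⊕b17⊕b19⊕b21⊕b23⊕b25⊕b27⊕b29⊕b31 = 1⊕1⊕1⊕1⊕0⊕1⊕0⊕0⊕0⊕1⊕1⊕0⊕1⊕1⊕1⊕1 = 1
s2: b2⊕b3⊕b6⊕b7⊕b10⊕b11⊕b14⊕b15⊕b18⊕b19⊕b22⊕b23⊕b26⊕b27⊕b30⊕b31 = 1⊕1⊕0⊕1⊕0⊕1⊕0⊕0⊕1⊕1⊕0⊕0⊕0⊕1⊕0⊕1 = 0
s4: b4⊕b5⊕b6⊕b7⊕b12⊕b13⊕b14⊕b15⊕b20⊕b21⊕b22⊕b23⊕b28⊕b29⊕b30⊕b31 = 0⊕1⊕0⊕1⊕0⊕0⊕0⊕0⊕0⊕1⊕0⊕0⊕1⊕1⊕0⊕1 = 0
s8: b8⊕b9⊕b10⊕b11⊕b12⊕b13⊕b14⊕b15⊕b24⊕b25⊕b26⊕b27⊕b28⊕b29⊕b30⊕b31 = 0⊕0⊕0⊕1⊕0⊕0⊕0⊕0⊕0⊕1⊕0⊕1⊕1⊕1⊕0⊕1 = 0
s16: b16⊕b17⊕b18⊕b19⊕b20⊕b21⊕b22⊕b23⊕b24⊕b25⊕b26⊕b27⊕b28⊕b29⊕b30⊕b31 = 1⊕0⊕1⊕1⊕0⊕1⊕0⊕0⊕0⊕1⊕0⊕1⊕1⊕1⊕0⊕1 = 1
Syndrome (s16...s1) = 10001 → position 17.
Overall parity (XOR of all 32 bits, including p0): 0⊕1⊕1⊕1⊕0⊕1⊕0⊕1⊕0⊕0⊕0⊕1⊕0⊕0⊕0⊕0⊕1⊕0⊕1⊕1⊕0⊕1⊕0⊕0⊕0⊕1⊕0⊕1⊕1⊕1⊕0⊕1 = 1
Overall=1, syndrome position=17 → single-bit error at position 17.

single 17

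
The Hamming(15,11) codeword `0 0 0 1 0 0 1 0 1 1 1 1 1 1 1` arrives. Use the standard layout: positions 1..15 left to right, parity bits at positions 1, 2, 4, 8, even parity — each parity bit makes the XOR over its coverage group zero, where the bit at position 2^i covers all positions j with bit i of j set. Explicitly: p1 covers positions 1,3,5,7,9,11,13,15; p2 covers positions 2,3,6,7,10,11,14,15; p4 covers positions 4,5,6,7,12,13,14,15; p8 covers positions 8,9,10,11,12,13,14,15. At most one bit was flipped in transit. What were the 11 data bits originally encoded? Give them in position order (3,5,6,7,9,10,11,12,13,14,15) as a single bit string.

00011101111

s1: b1⊕b3⊕b5⊕b7⊕b9⊕b11⊕b13⊕b15 = 0⊕0⊕0⊕1⊕1⊕1⊕1⊕1 = 1
s2: b2⊕b3⊕b6⊕b7⊕b10⊕b11⊕b14⊕b15 = 0⊕0⊕0⊕1⊕1⊕1⊕1⊕1 = 1
s4: b4⊕b5⊕b6⊕b7⊕b12⊕b13⊕b14⊕b15 = 1⊕0⊕0⊕1⊕1⊕1⊕1⊕1 = 0
s8: b8⊕b9⊕b10⊕b11⊕b12⊕b13⊕b14⊕b15 = 0⊕1⊕1⊕1⊕1⊕1⊕1⊕1 = 1
Syndrome (s8...s1) = 1011 → position 11.
Flip bit 11: corrected codeword = 000100101101111
Data bits at positions 3,5,6,7,9,10,11,12,13,14,15: 00011101111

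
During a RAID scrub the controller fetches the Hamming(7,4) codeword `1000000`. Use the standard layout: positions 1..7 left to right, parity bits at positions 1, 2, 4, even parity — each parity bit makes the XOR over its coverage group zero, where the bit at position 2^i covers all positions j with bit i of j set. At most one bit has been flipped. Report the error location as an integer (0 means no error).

1

s1: b1⊕b3⊕b5⊕b7 = 1⊕0⊕0⊕0 = 1
s2: b2⊕b3⊕b6⊕b7 = 0⊕0⊕0⊕0 = 0
s4: b4⊕b5⊕b6⊕b7 = 0⊕0⊕0⊕0 = 0
Syndrome (s4...s1) = 001 → position 1.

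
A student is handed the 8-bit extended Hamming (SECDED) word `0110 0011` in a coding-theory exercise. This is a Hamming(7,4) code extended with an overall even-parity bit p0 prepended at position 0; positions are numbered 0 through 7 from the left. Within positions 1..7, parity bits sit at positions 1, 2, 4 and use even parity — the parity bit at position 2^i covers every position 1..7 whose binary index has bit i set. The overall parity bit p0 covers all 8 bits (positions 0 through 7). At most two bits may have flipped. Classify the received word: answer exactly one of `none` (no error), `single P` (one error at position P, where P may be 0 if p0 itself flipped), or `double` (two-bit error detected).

s1: b1⊕b3⊕b5⊕b7 = 1⊕0⊕0⊕1 = 0
s2: b2⊕b3⊕b6⊕b7 = 1⊕0⊕1⊕1 = 1
s4: b4⊕b5⊕b6⊕b7 = 0⊕0⊕1⊕1 = 0
Syndrome (s4...s1) = 010 → position 2.
Overall parity (XOR of all 8 bits, including p0): 0⊕1⊕1⊕0⊕0⊕0⊕1⊕1 = 0
Overall=0, syndrome position=2 → double-bit error detected (uncorrectable).

double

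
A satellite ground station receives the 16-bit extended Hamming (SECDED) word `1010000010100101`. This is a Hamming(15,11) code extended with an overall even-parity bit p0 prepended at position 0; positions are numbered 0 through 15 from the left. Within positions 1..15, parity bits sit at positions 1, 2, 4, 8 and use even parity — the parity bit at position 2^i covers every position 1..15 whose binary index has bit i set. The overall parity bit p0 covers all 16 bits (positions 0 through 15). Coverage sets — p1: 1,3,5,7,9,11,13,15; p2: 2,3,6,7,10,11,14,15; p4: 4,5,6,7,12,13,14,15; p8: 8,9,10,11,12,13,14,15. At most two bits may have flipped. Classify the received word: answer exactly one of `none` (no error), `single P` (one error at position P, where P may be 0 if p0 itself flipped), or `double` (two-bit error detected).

double

s1: b1⊕b3⊕b5⊕b7⊕b9⊕b11⊕b13⊕b15 = 0⊕0⊕0⊕0⊕0⊕0⊕1⊕1 = 0
s2: b2⊕b3⊕b6⊕b7⊕b10⊕b11⊕b14⊕b15 = 1⊕0⊕0⊕0⊕1⊕0⊕0⊕1 = 1
s4: b4⊕b5⊕b6⊕b7⊕b12⊕b13⊕b14⊕b15 = 0⊕0⊕0⊕0⊕0⊕1⊕0⊕1 = 0
s8: b8⊕b9⊕b10⊕b11⊕b12⊕b13⊕b14⊕b15 = 1⊕0⊕1⊕0⊕0⊕1⊕0⊕1 = 0
Syndrome (s8...s1) = 0010 → position 2.
Overall parity (XOR of all 16 bits, including p0): 1⊕0⊕1⊕0⊕0⊕0⊕0⊕0⊕1⊕0⊕1⊕0⊕0⊕1⊕0⊕1 = 0
Overall=0, syndrome position=2 → double-bit error detected (uncorrectable).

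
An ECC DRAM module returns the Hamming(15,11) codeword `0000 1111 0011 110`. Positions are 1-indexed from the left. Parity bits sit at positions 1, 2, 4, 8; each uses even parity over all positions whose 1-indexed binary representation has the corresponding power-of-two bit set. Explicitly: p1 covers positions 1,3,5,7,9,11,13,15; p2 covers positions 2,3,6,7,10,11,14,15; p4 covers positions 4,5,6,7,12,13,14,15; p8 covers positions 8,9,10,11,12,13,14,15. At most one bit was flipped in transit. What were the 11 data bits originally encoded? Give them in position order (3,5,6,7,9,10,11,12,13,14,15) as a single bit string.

s1: b1⊕b3⊕b5⊕b7⊕b9⊕b11⊕b13⊕b15 = 0⊕0⊕1⊕1⊕0⊕1⊕1⊕0 = 0
s2: b2⊕b3⊕b6⊕b7⊕b10⊕b11⊕b14⊕b15 = 0⊕0⊕1⊕1⊕0⊕1⊕1⊕0 = 0
s4: b4⊕b5⊕b6⊕b7⊕b12⊕b13⊕b14⊕b15 = 0⊕1⊕1⊕1⊕1⊕1⊕1⊕0 = 0
s8: b8⊕b9⊕b10⊕b11⊕b12⊕b13⊕b14⊕b15 = 1⊕0⊕0⊕1⊕1⊕1⊕1⊕0 = 1
Syndrome (s8...s1) = 1000 → position 8.
Flip bit 8: corrected codeword = 000011100011110
Data bits at positions 3,5,6,7,9,10,11,12,13,14,15: 01110011110

01110011110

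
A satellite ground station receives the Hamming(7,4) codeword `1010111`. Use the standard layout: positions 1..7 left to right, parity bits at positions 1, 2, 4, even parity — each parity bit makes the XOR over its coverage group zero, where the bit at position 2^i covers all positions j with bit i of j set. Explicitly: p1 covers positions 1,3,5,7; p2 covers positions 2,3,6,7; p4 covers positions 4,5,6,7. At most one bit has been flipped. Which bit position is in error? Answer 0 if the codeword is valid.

6

s1: b1⊕b3⊕b5⊕b7 = 1⊕1⊕1⊕1 = 0
s2: b2⊕b3⊕b6⊕b7 = 0⊕1⊕1⊕1 = 1
s4: b4⊕b5⊕b6⊕b7 = 0⊕1⊕1⊕1 = 1
Syndrome (s4...s1) = 110 → position 6.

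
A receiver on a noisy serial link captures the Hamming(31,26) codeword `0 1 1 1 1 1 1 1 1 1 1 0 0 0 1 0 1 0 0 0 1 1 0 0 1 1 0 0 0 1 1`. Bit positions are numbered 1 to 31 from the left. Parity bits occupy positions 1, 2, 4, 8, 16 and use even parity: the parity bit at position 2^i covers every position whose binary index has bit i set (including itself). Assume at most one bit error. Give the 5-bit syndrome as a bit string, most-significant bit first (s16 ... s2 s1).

s1: b1⊕b3⊕b5⊕b7⊕b9⊕b11⊕b13⊕b15⊕b17⊕b19⊕b21⊕b23⊕b25⊕b27⊕b29⊕b31 = 0⊕1⊕1⊕1⊕1⊕1⊕0⊕1⊕1⊕0⊕1⊕0⊕1⊕0⊕0⊕1 = 0
s2: b2⊕b3⊕b6⊕b7⊕b10⊕b11⊕b14⊕b15⊕b18⊕b19⊕b22⊕b23⊕b26⊕b27⊕b30⊕b31 = 1⊕1⊕1⊕1⊕1⊕1⊕0⊕1⊕0⊕0⊕1⊕0⊕1⊕0⊕1⊕1 = 1
s4: b4⊕b5⊕b6⊕b7⊕b12⊕b13⊕b14⊕b15⊕b20⊕b21⊕b22⊕b23⊕b28⊕b29⊕b30⊕b31 = 1⊕1⊕1⊕1⊕0⊕0⊕0⊕1⊕0⊕1⊕1⊕0⊕0⊕0⊕1⊕1 = 1
s8: b8⊕b9⊕b10⊕b11⊕b12⊕b13⊕b14⊕b15⊕b24⊕b25⊕b26⊕b27⊕b28⊕b29⊕b30⊕b31 = 1⊕1⊕1⊕1⊕0⊕0⊕0⊕1⊕0⊕1⊕1⊕0⊕0⊕0⊕1⊕1 = 1
s16: b16⊕b17⊕b18⊕b19⊕b20⊕b21⊕b22⊕b23⊕b24⊕b25⊕b26⊕b27⊕b28⊕b29⊕b30⊕b31 = 0⊕1⊕0⊕0⊕0⊕1⊕1⊕0⊕0⊕1⊕1⊕0⊕0⊕0⊕1⊕1 = 1
Syndrome (s16...s1) = 11110 → position 30.

11110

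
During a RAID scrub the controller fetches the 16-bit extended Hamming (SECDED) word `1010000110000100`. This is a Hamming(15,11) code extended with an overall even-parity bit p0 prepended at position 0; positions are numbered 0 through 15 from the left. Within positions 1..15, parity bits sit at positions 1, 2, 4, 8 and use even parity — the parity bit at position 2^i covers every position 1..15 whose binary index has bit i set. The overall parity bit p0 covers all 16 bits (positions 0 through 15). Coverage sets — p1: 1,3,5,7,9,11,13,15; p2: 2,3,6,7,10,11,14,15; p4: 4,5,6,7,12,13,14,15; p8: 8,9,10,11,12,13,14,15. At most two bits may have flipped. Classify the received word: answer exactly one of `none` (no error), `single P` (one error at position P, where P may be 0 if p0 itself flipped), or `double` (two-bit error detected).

s1: b1⊕b3⊕b5⊕b7⊕b9⊕b11⊕b13⊕b15 = 0⊕0⊕0⊕1⊕0⊕0⊕1⊕0 = 0
s2: b2⊕b3⊕b6⊕b7⊕b10⊕b11⊕b14⊕b15 = 1⊕0⊕0⊕1⊕0⊕0⊕0⊕0 = 0
s4: b4⊕b5⊕b6⊕b7⊕b12⊕b13⊕b14⊕b15 = 0⊕0⊕0⊕1⊕0⊕1⊕0⊕0 = 0
s8: b8⊕b9⊕b10⊕b11⊕b12⊕b13⊕b14⊕b15 = 1⊕0⊕0⊕0⊕0⊕1⊕0⊕0 = 0
Syndrome (s8...s1) = 0000 → position 0 (no error).
Overall parity (XOR of all 16 bits, including p0): 1⊕0⊕1⊕0⊕0⊕0⊕0⊕1⊕1⊕0⊕0⊕0⊕0⊕1⊕0⊕0 = 1
Overall=1, syndrome position=0 → single-bit error at position 0.

single 0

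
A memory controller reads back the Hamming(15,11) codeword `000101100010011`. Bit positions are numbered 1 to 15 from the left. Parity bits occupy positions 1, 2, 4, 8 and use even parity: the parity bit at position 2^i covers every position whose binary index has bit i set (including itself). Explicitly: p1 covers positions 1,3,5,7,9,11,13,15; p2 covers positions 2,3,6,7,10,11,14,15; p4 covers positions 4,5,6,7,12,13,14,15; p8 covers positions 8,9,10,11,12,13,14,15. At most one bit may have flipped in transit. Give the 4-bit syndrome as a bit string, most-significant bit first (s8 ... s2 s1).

s1: b1⊕b3⊕b5⊕b7⊕b9⊕b11⊕b13⊕b15 = 0⊕0⊕0⊕1⊕0⊕1⊕0⊕1 = 1
s2: b2⊕b3⊕b6⊕b7⊕b10⊕b11⊕b14⊕b15 = 0⊕0⊕1⊕1⊕0⊕1⊕1⊕1 = 1
s4: b4⊕b5⊕b6⊕b7⊕b12⊕b13⊕b14⊕b15 = 1⊕0⊕1⊕1⊕0⊕0⊕1⊕1 = 1
s8: b8⊕b9⊕b10⊕b11⊕b12⊕b13⊕b14⊕b15 = 0⊕0⊕0⊕1⊕0⊕0⊕1⊕1 = 1
Syndrome (s8...s1) = 1111 → position 15.

1111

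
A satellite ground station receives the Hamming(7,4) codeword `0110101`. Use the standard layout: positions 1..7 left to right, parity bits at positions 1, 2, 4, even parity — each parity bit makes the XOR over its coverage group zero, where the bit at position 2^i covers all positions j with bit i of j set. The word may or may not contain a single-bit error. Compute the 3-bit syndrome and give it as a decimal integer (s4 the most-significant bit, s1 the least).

s1: b1⊕b3⊕b5⊕b7 = 0⊕1⊕1⊕1 = 1
s2: b2⊕b3⊕b6⊕b7 = 1⊕1⊕0⊕1 = 1
s4: b4⊕b5⊕b6⊕b7 = 0⊕1⊕0⊕1 = 0
Syndrome (s4...s1) = 011 → position 3.

3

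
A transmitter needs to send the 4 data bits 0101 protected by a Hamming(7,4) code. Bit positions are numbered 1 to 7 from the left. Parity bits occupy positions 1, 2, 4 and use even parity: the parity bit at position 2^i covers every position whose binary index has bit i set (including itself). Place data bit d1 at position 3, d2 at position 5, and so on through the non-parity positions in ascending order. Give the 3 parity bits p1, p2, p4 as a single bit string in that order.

010

Place data bits at non-power-of-two positions: b3=0, b5=1, b6=0, b7=1.
p1 = XOR of data positions {3,5,7} = 0⊕1⊕1 = 0
p2 = XOR of data positions {3,6,7} = 0⊕0⊕1 = 1
p4 = XOR of data positions {5,6,7} = 1⊕0⊕1 = 0
Parity bits p1,p2,p4 = 010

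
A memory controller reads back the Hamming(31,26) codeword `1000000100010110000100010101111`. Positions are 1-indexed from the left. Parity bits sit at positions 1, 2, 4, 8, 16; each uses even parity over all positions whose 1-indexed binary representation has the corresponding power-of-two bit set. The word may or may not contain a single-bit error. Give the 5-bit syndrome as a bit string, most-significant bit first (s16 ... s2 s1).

s1: b1⊕b3⊕b5⊕b7⊕b9⊕b11⊕b13⊕b15⊕b17⊕b19⊕b21⊕b23⊕b25⊕b27⊕b29⊕b31 = 1⊕0⊕0⊕0⊕0⊕0⊕0⊕1⊕0⊕0⊕0⊕0⊕0⊕0⊕1⊕1 = 0
s2: b2⊕b3⊕b6⊕b7⊕b10⊕b11⊕b14⊕b15⊕b18⊕b19⊕b22⊕b23⊕b26⊕b27⊕b30⊕b31 = 0⊕0⊕0⊕0⊕0⊕0⊕1⊕1⊕0⊕0⊕0⊕0⊕1⊕0⊕1⊕1 = 1
s4: b4⊕b5⊕b6⊕b7⊕b12⊕b13⊕b14⊕b15⊕b20⊕b21⊕b22⊕b23⊕b28⊕b29⊕b30⊕b31 = 0⊕0⊕0⊕0⊕1⊕0⊕1⊕1⊕1⊕0⊕0⊕0⊕1⊕1⊕1⊕1 = 0
s8: b8⊕b9⊕b10⊕b11⊕b12⊕b13⊕b14⊕b15⊕b24⊕b25⊕b26⊕b27⊕b28⊕b29⊕b30⊕b31 = 1⊕0⊕0⊕0⊕1⊕0⊕1⊕1⊕1⊕0⊕1⊕0⊕1⊕1⊕1⊕1 = 0
s16: b16⊕b17⊕b18⊕b19⊕b20⊕b21⊕b22⊕b23⊕b24⊕b25⊕b26⊕b27⊕b28⊕b29⊕b30⊕b31 = 0⊕0⊕0⊕0⊕1⊕0⊕0⊕0⊕1⊕0⊕1⊕0⊕1⊕1⊕1⊕1 = 1
Syndrome (s16...s1) = 10010 → position 18.

10010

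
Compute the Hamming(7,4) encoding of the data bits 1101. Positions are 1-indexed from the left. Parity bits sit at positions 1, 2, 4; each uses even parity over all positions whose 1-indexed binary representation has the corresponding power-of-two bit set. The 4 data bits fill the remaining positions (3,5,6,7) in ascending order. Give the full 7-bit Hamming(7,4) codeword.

1010101

Place data bits at non-power-of-two positions: b3=1, b5=1, b6=0, b7=1.
p1 = XOR of data positions {3,5,7} = 1⊕1⊕1 = 1
p2 = XOR of data positions {3,6,7} = 1⊕0⊕1 = 0
p4 = XOR of data positions {5,6,7} = 1⊕0⊕1 = 0
Codeword b1..b7 = 1010101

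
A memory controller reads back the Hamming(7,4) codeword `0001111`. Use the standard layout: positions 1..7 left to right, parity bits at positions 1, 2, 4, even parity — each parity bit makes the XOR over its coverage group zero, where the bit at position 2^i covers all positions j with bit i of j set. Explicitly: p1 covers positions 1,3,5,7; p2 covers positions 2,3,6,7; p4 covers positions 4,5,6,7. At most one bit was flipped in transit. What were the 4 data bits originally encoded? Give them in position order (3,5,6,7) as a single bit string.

0111

s1: b1⊕b3⊕b5⊕b7 = 0⊕0⊕1⊕1 = 0
s2: b2⊕b3⊕b6⊕b7 = 0⊕0⊕1⊕1 = 0
s4: b4⊕b5⊕b6⊕b7 = 1⊕1⊕1⊕1 = 0
Syndrome (s4...s1) = 000 → position 0 (no error).
No correction needed.
Data bits at positions 3,5,6,7: 0111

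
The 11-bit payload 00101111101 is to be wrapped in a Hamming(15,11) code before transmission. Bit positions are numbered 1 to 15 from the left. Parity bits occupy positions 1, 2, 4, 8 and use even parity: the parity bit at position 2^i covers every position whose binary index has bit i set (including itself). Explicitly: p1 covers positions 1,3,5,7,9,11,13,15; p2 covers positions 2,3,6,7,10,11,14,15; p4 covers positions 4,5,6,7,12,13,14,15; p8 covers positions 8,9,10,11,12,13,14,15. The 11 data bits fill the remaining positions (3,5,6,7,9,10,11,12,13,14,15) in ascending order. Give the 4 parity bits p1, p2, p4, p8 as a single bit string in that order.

Place data bits at non-power-of-two positions: b3=0, b5=0, b6=1, b7=0, b9=1, b10=1, b11=1, b12=1, b13=1, b14=0, b15=1.
p1 = XOR of data positions {3,5,7,9,11,13,15} = 0⊕0⊕0⊕1⊕1⊕1⊕1 = 0
p2 = XOR of data positions {3,6,7,10,11,14,15} = 0⊕1⊕0⊕1⊕1⊕0⊕1 = 0
p4 = XOR of data positions {5,6,7,12,13,14,15} = 0⊕1⊕0⊕1⊕1⊕0⊕1 = 0
p8 = XOR of data positions {9,10,11,12,13,14,15} = 1⊕1⊕1⊕1⊕1⊕0⊕1 = 0
Parity bits p1,p2,p4,p8 = 0000

0000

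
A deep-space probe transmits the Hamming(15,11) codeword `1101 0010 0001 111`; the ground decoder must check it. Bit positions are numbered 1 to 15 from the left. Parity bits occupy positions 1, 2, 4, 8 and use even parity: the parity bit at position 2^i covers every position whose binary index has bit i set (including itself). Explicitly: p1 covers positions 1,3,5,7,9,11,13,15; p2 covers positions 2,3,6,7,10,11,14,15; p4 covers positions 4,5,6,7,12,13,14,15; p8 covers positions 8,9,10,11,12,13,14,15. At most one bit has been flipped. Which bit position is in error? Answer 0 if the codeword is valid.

s1: b1⊕b3⊕b5⊕b7⊕b9⊕b11⊕b13⊕b15 = 1⊕0⊕0⊕1⊕0⊕0⊕1⊕1 = 0
s2: b2⊕b3⊕b6⊕b7⊕b10⊕b11⊕b14⊕b15 = 1⊕0⊕0⊕1⊕0⊕0⊕1⊕1 = 0
s4: b4⊕b5⊕b6⊕b7⊕b12⊕b13⊕b14⊕b15 = 1⊕0⊕0⊕1⊕1⊕1⊕1⊕1 = 0
s8: b8⊕b9⊕b10⊕b11⊕b12⊕b13⊕b14⊕b15 = 0⊕0⊕0⊕0⊕1⊕1⊕1⊕1 = 0
Syndrome (s8...s1) = 0000 → position 0 (no error).

0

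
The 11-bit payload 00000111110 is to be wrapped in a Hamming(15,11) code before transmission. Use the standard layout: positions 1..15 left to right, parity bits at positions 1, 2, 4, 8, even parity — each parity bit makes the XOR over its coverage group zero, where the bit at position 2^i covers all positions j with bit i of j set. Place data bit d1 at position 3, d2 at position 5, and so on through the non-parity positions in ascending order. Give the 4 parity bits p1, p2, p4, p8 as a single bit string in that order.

Place data bits at non-power-of-two positions: b3=0, b5=0, b6=0, b7=0, b9=0, b10=1, b11=1, b12=1, b13=1, b14=1, b15=0.
p1 = XOR of data positions {3,5,7,9,11,13,15} = 0⊕0⊕0⊕0⊕1⊕1⊕0 = 0
p2 = XOR of data positions {3,6,7,10,11,14,15} = 0⊕0⊕0⊕1⊕1⊕1⊕0 = 1
p4 = XOR of data positions {5,6,7,12,13,14,15} = 0⊕0⊕0⊕1⊕1⊕1⊕0 = 1
p8 = XOR of data positions {9,10,11,12,13,14,15} = 0⊕1⊕1⊕1⊕1⊕1⊕0 = 1
Parity bits p1,p2,p4,p8 = 0111

0111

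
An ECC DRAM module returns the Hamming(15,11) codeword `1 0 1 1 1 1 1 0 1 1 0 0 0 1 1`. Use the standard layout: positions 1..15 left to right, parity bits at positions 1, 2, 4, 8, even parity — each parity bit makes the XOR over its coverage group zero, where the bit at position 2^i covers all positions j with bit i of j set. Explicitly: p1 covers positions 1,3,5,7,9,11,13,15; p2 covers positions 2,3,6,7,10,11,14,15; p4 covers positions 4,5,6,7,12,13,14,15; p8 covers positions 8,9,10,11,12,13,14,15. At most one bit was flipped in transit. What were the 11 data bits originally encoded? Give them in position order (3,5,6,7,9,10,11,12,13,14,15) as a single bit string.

s1: b1⊕b3⊕b5⊕b7⊕b9⊕b11⊕b13⊕b15 = 1⊕1⊕1⊕1⊕1⊕0⊕0⊕1 = 0
s2: b2⊕b3⊕b6⊕b7⊕b10⊕b11⊕b14⊕b15 = 0⊕1⊕1⊕1⊕1⊕0⊕1⊕1 = 0
s4: b4⊕b5⊕b6⊕b7⊕b12⊕b13⊕b14⊕b15 = 1⊕1⊕1⊕1⊕0⊕0⊕1⊕1 = 0
s8: b8⊕b9⊕b10⊕b11⊕b12⊕b13⊕b14⊕b15 = 0⊕1⊕1⊕0⊕0⊕0⊕1⊕1 = 0
Syndrome (s8...s1) = 0000 → position 0 (no error).
No correction needed.
Data bits at positions 3,5,6,7,9,10,11,12,13,14,15: 11111100011

11111100011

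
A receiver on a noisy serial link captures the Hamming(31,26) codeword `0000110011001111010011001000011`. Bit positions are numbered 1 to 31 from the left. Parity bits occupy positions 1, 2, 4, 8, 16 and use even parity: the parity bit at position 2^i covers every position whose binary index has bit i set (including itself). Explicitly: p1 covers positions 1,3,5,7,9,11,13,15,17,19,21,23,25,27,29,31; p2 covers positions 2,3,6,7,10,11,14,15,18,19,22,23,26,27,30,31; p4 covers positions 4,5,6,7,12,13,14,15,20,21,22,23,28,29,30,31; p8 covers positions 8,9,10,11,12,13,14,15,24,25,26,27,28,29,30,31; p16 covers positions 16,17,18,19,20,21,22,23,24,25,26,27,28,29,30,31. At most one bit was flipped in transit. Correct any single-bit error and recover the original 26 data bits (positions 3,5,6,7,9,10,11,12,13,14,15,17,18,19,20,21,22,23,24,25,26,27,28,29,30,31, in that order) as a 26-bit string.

s1: b1⊕b3⊕b5⊕b7⊕b9⊕b11⊕b13⊕b15⊕b17⊕b19⊕b21⊕b23⊕b25⊕b27⊕b29⊕b31 = 0⊕0⊕1⊕0⊕1⊕0⊕1⊕1⊕0⊕0⊕1⊕0⊕1⊕0⊕0⊕1 = 1
s2: b2⊕b3⊕b6⊕b7⊕b10⊕b11⊕b14⊕b15⊕b18⊕b19⊕b22⊕b23⊕b26⊕b27⊕b30⊕b31 = 0⊕0⊕1⊕0⊕1⊕0⊕1⊕1⊕1⊕0⊕1⊕0⊕0⊕0⊕1⊕1 = 0
s4: b4⊕b5⊕b6⊕b7⊕b12⊕b13⊕b14⊕b15⊕b20⊕b21⊕b22⊕b23⊕b28⊕b29⊕b30⊕b31 = 0⊕1⊕1⊕0⊕0⊕1⊕1⊕1⊕0⊕1⊕1⊕0⊕0⊕0⊕1⊕1 = 1
s8: b8⊕b9⊕b10⊕b11⊕b12⊕b13⊕b14⊕b15⊕b24⊕b25⊕b26⊕b27⊕b28⊕b29⊕b30⊕b31 = 0⊕1⊕1⊕0⊕0⊕1⊕1⊕1⊕0⊕1⊕0⊕0⊕0⊕0⊕1⊕1 = 0
s16: b16⊕b17⊕b18⊕b19⊕b20⊕b21⊕b22⊕b23⊕b24⊕b25⊕b26⊕b27⊕b28⊕b29⊕b30⊕b31 = 1⊕0⊕1⊕0⊕0⊕1⊕1⊕0⊕0⊕1⊕0⊕0⊕0⊕0⊕1⊕1 = 1
Syndrome (s16...s1) = 10101 → position 21.
Flip bit 21: corrected codeword = 0000110011001111010001001000011
Data bits at positions 3,5,6,7,9,10,11,12,13,14,15,17,18,19,20,21,22,23,24,25,26,27,28,29,30,31: 01101100111010001001000011

01101100111010001001000011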